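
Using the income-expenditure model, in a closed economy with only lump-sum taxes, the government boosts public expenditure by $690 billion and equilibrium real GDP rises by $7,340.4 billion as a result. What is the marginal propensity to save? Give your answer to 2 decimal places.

0.09

Implied spending multiplier k = ΔY/ΔG = 7,340.4/690 ≈ 10.6383.
Since k = 1/(1 − MPC), MPC = 1 − 1/k = 1 − ΔG/ΔY = 1 − 690/7,340.4 ≈ 0.91.
MPS = 1 − MPC = 0.09.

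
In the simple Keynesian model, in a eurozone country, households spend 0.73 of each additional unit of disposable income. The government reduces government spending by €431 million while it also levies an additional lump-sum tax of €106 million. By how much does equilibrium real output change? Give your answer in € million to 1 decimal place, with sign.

−€1,882.9 million

Expenditure multiplier = 1/(1 − MPC) = 1/(1 − 0.73) = 1/0.27 ≈ 3.704.
ΔG contributes k·ΔG = (−€431 million) / 0.27 ≈ −€1,596.3 million.
ΔT of +€106 million changes first-round spending by −c·ΔT = −€77.38 million, contributing k·(−c·ΔT) = (−€77.38 million) / 0.27 ≈ −€286.6 million.
Net ΔY = k(ΔG − c·ΔT) = (−€508.38 million) / 0.27 ≈ −€1,882.9 million.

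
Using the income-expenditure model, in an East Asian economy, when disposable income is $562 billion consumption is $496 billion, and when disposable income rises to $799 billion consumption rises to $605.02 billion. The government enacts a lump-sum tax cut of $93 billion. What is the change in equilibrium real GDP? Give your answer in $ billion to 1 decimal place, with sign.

MPC = ΔC/ΔYd = (605.02 − 496)/(799 − 562) = 109.02/237 = 0.46.
A lump-sum tax change of −$93 billion shifts disposable income by +$93 billion; first-round consumption changes by −c × ΔT = −0.46 × (−$93 billion) = +$42.78 billion.
Expenditure multiplier = 1/(1 − MPC) = 1/(1 − 0.46) = 1/0.54 ≈ 1.852.
The tax multiplier is −c × k ≈ −0.852, so ΔY = k × (−c·ΔT) = (+$42.78 billion) / 0.54 ≈ +$79.2 billion.

+$79.2 billion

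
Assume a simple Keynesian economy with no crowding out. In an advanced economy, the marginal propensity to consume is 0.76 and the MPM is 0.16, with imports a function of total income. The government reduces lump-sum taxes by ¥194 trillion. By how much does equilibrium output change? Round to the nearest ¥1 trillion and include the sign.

+¥369 trillion

A lump-sum tax change of −¥194 trillion shifts disposable income by +¥194 trillion; first-round consumption changes by −c × ΔT = −0.76 × (−¥194 trillion) = +¥147.44 trillion.
Expenditure multiplier = 1/(1 − c + m) = 1/(1 − 0.76 + 0.16) = 1/0.4 = 2.5.
The tax multiplier is −c × k = −1.9, so ΔY = k × (−c·ΔT) = (+¥147.44 trillion) / 0.4 ≈ +¥369 trillion.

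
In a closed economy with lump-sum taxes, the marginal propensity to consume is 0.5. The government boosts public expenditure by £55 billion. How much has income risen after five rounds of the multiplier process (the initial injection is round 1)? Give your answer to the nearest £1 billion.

£107 billion

Round 1 adds ΔG = £55 billion; each later round is MPC = 0.5 times the previous.
After 5 rounds: 55 + 27.5 + 13.75 + 6.875 + 3.4375 = ΔG·(1 − c^5)/(1 − c) = 55 × (1 − 0.03125)/0.5 ≈ £107 billion.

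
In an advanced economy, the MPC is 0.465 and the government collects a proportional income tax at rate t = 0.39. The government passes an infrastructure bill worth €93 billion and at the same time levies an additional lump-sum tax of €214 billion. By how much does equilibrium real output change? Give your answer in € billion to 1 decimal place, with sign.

Expenditure multiplier = 1/(1 − c(1−t)) = 1/(1 − 0.465×0.61) = 1/0.71635 ≈ 1.396.
ΔG contributes k·ΔG = (+€93 billion) / 0.71635 ≈ +€129.8 billion.
ΔT of +€214 billion changes first-round spending by −c·ΔT = −€99.51 billion, contributing k·(−c·ΔT) = (−€99.51 billion) / 0.71635 ≈ −€138.9 billion.
Net ΔY = k(ΔG − c·ΔT) = (−€6.51 billion) / 0.71635 ≈ −€9.1 billion.

−€9.1 billion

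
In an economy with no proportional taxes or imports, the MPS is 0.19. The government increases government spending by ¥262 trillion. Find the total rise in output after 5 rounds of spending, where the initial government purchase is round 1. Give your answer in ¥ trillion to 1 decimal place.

MPC = 1 − MPS = 1 − 0.19 = 0.81.
Round 1 adds ΔG = ¥262 trillion; each later round is MPC = 0.81 times the previous.
After 5 rounds: 262 + 212.22 + 171.8982 + 139.237542 + 112.78240902 = ΔG·(1 − c^5)/(1 − c) = 262 × (1 − 0.3486784401)/0.19 ≈ ¥898.1 trillion.

¥898.1 trillion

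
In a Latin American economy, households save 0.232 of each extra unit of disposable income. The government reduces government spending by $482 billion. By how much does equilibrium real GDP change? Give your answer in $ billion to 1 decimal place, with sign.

MPC = 1 − MPS = 1 − 0.232 = 0.768.
Government-spending multiplier = 1/(1 − MPC) = 1/(1 − 0.768) = 1/0.232 ≈ 4.31.
ΔY = k × ΔG = (−$482 billion) / 0.232 ≈ −$2,077.6 billion.

−$2,077.6 billion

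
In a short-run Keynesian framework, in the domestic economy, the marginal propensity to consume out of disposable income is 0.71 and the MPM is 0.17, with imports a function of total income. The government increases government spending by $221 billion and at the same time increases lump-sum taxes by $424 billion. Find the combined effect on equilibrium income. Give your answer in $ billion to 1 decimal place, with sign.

−$174.0 billion

Expenditure multiplier = 1/(1 − c + m) = 1/(1 − 0.71 + 0.17) = 1/0.46 ≈ 2.174.
ΔG contributes k·ΔG = (+$221 billion) / 0.46 ≈ +$480.4 billion.
ΔT of +$424 billion changes first-round spending by −c·ΔT = −$301.04 billion, contributing k·(−c·ΔT) = (−$301.04 billion) / 0.46 ≈ −$654.4 billion.
Net ΔY = k(ΔG − c·ΔT) = (−$80.04 billion) / 0.46 = −$174 billion.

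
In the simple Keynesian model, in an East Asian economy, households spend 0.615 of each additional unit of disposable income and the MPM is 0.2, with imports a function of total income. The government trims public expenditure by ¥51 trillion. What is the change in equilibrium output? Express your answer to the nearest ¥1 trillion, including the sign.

Expenditure multiplier = 1/(1 − c + m) = 1/(1 − 0.615 + 0.2) = 1/0.585 ≈ 1.709.
ΔY = k × ΔG = (−¥51 trillion) / 0.585 ≈ −¥87 trillion.

−¥87 trillion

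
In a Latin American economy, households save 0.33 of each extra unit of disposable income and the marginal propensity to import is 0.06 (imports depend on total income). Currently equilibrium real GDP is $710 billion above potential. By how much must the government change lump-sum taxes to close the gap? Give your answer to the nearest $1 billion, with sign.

MPC = 1 − MPS = 1 − 0.33 = 0.67.
Spending multiplier = 1/(1 − c + m) = 1/(1 − 0.67 + 0.06) = 1/0.39 ≈ 2.564.
Tax multiplier = −c·k = −0.67/0.39 ≈ −1.718. Need ΔY = −$710 billion, so ΔT = ΔY/(−c·k) = −(−$710 billion) × 0.39 / 0.67 ≈ +$413 billion.
The government should raise lump-sum taxes by $413 billion.

+$413 billion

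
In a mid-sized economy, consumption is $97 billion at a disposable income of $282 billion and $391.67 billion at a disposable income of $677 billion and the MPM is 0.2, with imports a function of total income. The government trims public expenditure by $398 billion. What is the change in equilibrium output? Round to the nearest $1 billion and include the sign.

MPC = ΔC/ΔYd = (391.67 − 97)/(677 − 282) = 294.67/395 = 0.746.
Government-spending multiplier = 1/(1 − c + m) = 1/(1 − 0.746 + 0.2) = 1/0.454 ≈ 2.203.
ΔY = k × ΔG = (−$398 billion) / 0.454 ≈ −$877 billion.

−$877 billion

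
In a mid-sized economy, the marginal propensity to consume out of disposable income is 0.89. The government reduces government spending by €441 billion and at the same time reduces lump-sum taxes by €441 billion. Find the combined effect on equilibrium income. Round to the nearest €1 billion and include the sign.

−€441 billion

Expenditure multiplier = 1/(1 − MPC) = 1/(1 − 0.89) = 1/0.11 ≈ 9.091.
ΔG contributes k·ΔG = (−€441 billion) / 0.11 ≈ −€4,009.1 billion.
ΔT of −€441 billion changes first-round spending by −c·ΔT = +€392.49 billion, contributing k·(−c·ΔT) = (+€392.49 billion) / 0.11 ≈ +€3,568.1 billion.
With ΔG = ΔT and no other leakages, the balanced-budget multiplier is 1, so ΔY = ΔG = −€441 billion.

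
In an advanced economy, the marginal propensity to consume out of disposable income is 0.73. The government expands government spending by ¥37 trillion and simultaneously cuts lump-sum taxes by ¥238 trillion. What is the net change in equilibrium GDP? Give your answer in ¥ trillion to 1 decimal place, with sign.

Expenditure multiplier = 1/(1 − MPC) = 1/(1 − 0.73) = 1/0.27 ≈ 3.704.
ΔG contributes k·ΔG = (+¥37 trillion) / 0.27 ≈ +¥137 trillion.
ΔT of −¥238 trillion changes first-round spending by −c·ΔT = +¥173.74 trillion, contributing k·(−c·ΔT) = (+¥173.74 trillion) / 0.27 ≈ +¥643.5 trillion.
Net ΔY = k(ΔG − c·ΔT) = (+¥210.74 trillion) / 0.27 ≈ +¥780.5 trillion.

+¥780.5 trillion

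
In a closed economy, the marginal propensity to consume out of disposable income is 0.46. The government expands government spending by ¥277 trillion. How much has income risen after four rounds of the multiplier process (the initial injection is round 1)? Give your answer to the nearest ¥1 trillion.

¥490 trillion

Round 1 adds ΔG = ¥277 trillion; each later round is MPC = 0.46 times the previous.
After 4 rounds: 277 + 127.42 + 58.6132 + 26.962072 = ΔG·(1 − c^4)/(1 − c) = 277 × (1 − 0.04477456)/0.54 ≈ ¥490 trillion.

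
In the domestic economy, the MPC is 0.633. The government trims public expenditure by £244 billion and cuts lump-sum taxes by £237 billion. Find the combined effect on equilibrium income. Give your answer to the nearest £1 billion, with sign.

−£256 billion

Expenditure multiplier = 1/(1 − MPC) = 1/(1 − 0.633) = 1/0.367 ≈ 2.725.
ΔG contributes k·ΔG = (−£244 billion) / 0.367 ≈ −£664.9 billion.
ΔT of −£237 billion changes first-round spending by −c·ΔT = +£150.021 billion, contributing k·(−c·ΔT) = (+£150.021 billion) / 0.367 ≈ +£408.8 billion.
Net ΔY = k(ΔG − c·ΔT) = (−£93.979 billion) / 0.367 ≈ −£256 billion.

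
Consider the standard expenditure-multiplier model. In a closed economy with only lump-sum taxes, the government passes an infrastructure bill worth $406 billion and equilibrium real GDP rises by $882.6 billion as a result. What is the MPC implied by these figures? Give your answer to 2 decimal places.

Implied spending multiplier k = ΔY/ΔG = 882.6/406 ≈ 2.1739.
Since k = 1/(1 − MPC), MPC = 1 − 1/k = 1 − ΔG/ΔY = 1 − 406/882.6 ≈ 0.54.

0.54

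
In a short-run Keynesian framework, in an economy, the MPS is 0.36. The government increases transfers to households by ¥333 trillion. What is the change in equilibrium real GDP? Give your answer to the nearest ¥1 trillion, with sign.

MPC = 1 − MPS = 1 − 0.36 = 0.64.
The transfer change shifts disposable income by +¥333 trillion, so first-round consumption changes by c·ΔTR = 0.64 × (+¥333 trillion) = +¥213.12 trillion.
Expenditure multiplier = 1/(1 − MPC) = 1/(1 − 0.64) = 1/0.36 ≈ 2.778.
The transfer multiplier is c × k ≈ 1.778, so ΔY = k × (c·ΔTR) = (+¥213.12 trillion) / 0.36 = +¥592 trillion.

+¥592 trillion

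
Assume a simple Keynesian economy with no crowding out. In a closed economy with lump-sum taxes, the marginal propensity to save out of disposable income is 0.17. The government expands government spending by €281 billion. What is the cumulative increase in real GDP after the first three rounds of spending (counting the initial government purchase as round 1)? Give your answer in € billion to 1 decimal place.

€707.8 billion

MPC = 1 − MPS = 1 − 0.17 = 0.83.
Round 1 adds ΔG = €281 billion; each later round is MPC = 0.83 times the previous.
After 3 rounds: 281 + 233.23 + 193.5809 = ΔG·(1 − c^3)/(1 − c) = 281 × (1 − 0.571787)/0.17 ≈ €707.8 billion.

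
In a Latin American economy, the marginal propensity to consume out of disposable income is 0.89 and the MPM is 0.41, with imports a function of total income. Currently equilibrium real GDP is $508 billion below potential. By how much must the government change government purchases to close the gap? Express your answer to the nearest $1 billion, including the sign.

+$264 billion

Spending multiplier = 1/(1 − c + m) = 1/(1 − 0.89 + 0.41) = 1/0.52 ≈ 1.923.
Need ΔY = +$508 billion, so ΔG = ΔY/k = (+$508 billion) × 0.52 ≈ +$264 billion.
The government should increase government purchases by $264 billion.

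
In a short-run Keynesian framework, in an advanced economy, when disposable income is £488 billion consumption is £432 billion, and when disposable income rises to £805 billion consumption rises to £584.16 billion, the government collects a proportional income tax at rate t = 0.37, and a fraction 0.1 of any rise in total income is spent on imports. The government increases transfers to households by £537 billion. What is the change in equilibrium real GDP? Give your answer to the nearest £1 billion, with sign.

MPC = ΔC/ΔYd = (584.16 − 432)/(805 − 488) = 152.16/317 = 0.48.
The transfer change shifts disposable income by +£537 billion, so first-round consumption changes by c·ΔTR = 0.48 × (+£537 billion) = +£257.76 billion.
Expenditure multiplier = 1/(1 − c(1−t) + m) = 1/(1 − 0.48×0.63 + 0.1) = 1/0.7976 ≈ 1.254.
The transfer multiplier is c × k ≈ 0.602, so ΔY = k × (c·ΔTR) = (+£257.76 billion) / 0.7976 ≈ +£323 billion.

+£323 billion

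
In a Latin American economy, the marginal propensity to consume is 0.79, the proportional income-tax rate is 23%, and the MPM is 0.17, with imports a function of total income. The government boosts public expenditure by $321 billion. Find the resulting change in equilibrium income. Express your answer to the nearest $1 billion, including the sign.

+$571 billion

Expenditure multiplier = 1/(1 − c(1−t) + m) = 1/(1 − 0.79×0.77 + 0.17) = 1/0.5617 ≈ 1.78.
ΔY = k × ΔG = (+$321 billion) / 0.5617 ≈ +$571 billion.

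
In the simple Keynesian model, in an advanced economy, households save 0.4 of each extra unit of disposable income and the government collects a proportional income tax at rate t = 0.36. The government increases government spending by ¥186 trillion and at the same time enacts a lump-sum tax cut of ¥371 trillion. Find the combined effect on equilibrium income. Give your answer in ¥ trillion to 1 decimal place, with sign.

MPC = 1 − MPS = 1 − 0.4 = 0.6.
Expenditure multiplier = 1/(1 − c(1−t)) = 1/(1 − 0.6×0.64) = 1/0.616 ≈ 1.623.
ΔG contributes k·ΔG = (+¥186 trillion) / 0.616 ≈ +¥301.9 trillion.
ΔT of −¥371 trillion changes first-round spending by −c·ΔT = +¥222.6 trillion, contributing k·(−c·ΔT) = (+¥222.6 trillion) / 0.616 ≈ +¥361.4 trillion.
Net ΔY = k(ΔG − c·ΔT) = (+¥408.6 trillion) / 0.616 ≈ +¥663.3 trillion.

+¥663.3 trillion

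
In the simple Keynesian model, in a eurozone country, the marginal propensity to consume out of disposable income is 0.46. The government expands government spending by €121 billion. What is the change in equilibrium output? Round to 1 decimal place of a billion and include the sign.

Spending multiplier = 1/(1 − MPC) = 1/(1 − 0.46) = 1/0.54 ≈ 1.852.
ΔY = k × ΔG = (+€121 billion) / 0.54 ≈ +€224.1 billion.

+€224.1 billion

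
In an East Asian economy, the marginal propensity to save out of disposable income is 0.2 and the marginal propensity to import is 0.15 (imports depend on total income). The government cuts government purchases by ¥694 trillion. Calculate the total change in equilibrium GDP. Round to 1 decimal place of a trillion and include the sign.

MPC = 1 − MPS = 1 − 0.2 = 0.8.
Government-spending multiplier = 1/(1 − c + m) = 1/(1 − 0.8 + 0.15) = 1/0.35 ≈ 2.857.
ΔY = k × ΔG = (−¥694 trillion) / 0.35 ≈ −¥1,982.9 trillion.

−¥1,982.9 trillion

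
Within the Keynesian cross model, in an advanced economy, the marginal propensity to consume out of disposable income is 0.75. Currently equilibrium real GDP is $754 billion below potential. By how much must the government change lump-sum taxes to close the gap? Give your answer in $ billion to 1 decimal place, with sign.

Spending multiplier = 1/(1 − MPC) = 1/(1 − 0.75) = 1/0.25 = 4.
Tax multiplier = −c·k = −0.75/0.25 = −3. Need ΔY = +$754 billion, so ΔT = ΔY/(−c·k) = −(+$754 billion) × 0.25 / 0.75 ≈ −$251.3 billion.
The government should cut lump-sum taxes by $251.3 billion.

−$251.3 billion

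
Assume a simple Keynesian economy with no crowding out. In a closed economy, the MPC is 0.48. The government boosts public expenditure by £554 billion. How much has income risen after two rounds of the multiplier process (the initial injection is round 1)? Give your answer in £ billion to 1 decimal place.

£819.9 billion

Round 1 adds ΔG = £554 billion; each later round is MPC = 0.48 times the previous.
After 2 rounds: 554 + 265.92 = ΔG·(1 − c^2)/(1 − c) = 554 × (1 − 0.2304)/0.52 ≈ £819.9 billion.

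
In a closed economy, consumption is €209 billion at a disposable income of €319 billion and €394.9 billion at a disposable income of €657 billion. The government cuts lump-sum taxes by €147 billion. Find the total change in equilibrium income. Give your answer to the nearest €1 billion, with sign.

MPC = ΔC/ΔYd = (394.9 − 209)/(657 − 319) = 185.9/338 = 0.55.
A lump-sum tax change of −€147 billion shifts disposable income by +€147 billion; first-round consumption changes by −c × ΔT = −0.55 × (−€147 billion) = +€80.85 billion.
Expenditure multiplier = 1/(1 − MPC) = 1/(1 − 0.55) = 1/0.45 ≈ 2.222.
The tax multiplier is −c × k ≈ −1.222, so ΔY = k × (−c·ΔT) = (+€80.85 billion) / 0.45 ≈ +€180 billion.

+€180 billion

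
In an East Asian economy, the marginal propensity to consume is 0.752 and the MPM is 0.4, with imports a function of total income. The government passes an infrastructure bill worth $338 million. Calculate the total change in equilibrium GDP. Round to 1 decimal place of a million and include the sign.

Government-spending multiplier = 1/(1 − c + m) = 1/(1 − 0.752 + 0.4) = 1/0.648 ≈ 1.543.
ΔY = k × ΔG = (+$338 million) / 0.648 ≈ +$521.6 million.

+$521.6 million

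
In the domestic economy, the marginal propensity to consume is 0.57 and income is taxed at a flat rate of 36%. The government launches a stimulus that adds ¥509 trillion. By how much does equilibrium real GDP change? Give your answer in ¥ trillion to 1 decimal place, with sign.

+¥801.3 trillion

Spending multiplier = 1/(1 − c(1−t)) = 1/(1 − 0.57×0.64) = 1/0.6352 ≈ 1.574.
ΔY = k × ΔG = (+¥509 trillion) / 0.6352 ≈ +¥801.3 trillion.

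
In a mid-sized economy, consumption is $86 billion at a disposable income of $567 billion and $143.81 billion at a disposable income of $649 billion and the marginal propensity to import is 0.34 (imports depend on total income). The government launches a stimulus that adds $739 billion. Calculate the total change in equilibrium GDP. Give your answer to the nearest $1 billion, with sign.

MPC = ΔC/ΔYd = (143.81 − 86)/(649 − 567) = 57.81/82 = 0.705.
Expenditure multiplier = 1/(1 − c + m) = 1/(1 − 0.705 + 0.34) = 1/0.635 ≈ 1.575.
ΔY = k × ΔG = (+$739 billion) / 0.635 ≈ +$1,164 billion.

+$1,164 billion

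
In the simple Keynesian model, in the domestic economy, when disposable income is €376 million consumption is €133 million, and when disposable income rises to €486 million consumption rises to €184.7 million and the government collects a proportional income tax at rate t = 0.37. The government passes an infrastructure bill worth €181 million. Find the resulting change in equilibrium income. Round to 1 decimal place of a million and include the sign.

MPC = ΔC/ΔYd = (184.7 − 133)/(486 − 376) = 51.7/110 = 0.47.
Government-spending multiplier = 1/(1 − c(1−t)) = 1/(1 − 0.47×0.63) = 1/0.7039 ≈ 1.421.
ΔY = k × ΔG = (+€181 million) / 0.7039 ≈ +€257.1 million.

+€257.1 million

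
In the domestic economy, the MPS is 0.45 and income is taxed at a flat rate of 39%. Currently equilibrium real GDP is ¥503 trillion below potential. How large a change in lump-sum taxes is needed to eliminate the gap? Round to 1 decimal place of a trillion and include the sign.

MPC = 1 − MPS = 1 − 0.45 = 0.55.
Spending multiplier = 1/(1 − c(1−t)) = 1/(1 − 0.55×0.61) = 1/0.6645 ≈ 1.505.
Tax multiplier = −c·k = −0.55/0.6645 ≈ −0.828. Need ΔY = +¥503 trillion, so ΔT = ΔY/(−c·k) = −(+¥503 trillion) × 0.6645 / 0.55 ≈ −¥607.7 trillion.
The government should cut lump-sum taxes by ¥607.7 trillion.

−¥607.7 trillion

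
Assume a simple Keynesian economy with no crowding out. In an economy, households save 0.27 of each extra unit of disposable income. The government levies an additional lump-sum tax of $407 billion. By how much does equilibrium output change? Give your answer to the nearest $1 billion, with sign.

−$1,100 billion

MPC = 1 − MPS = 1 − 0.27 = 0.73.
A lump-sum tax change of +$407 billion shifts disposable income by −$407 billion; first-round consumption changes by −c × ΔT = −0.73 × (+$407 billion) = −$297.11 billion.
Expenditure multiplier = 1/(1 − MPC) = 1/(1 − 0.73) = 1/0.27 ≈ 3.704.
The tax multiplier is −c × k ≈ −2.704, so ΔY = k × (−c·ΔT) = (−$297.11 billion) / 0.27 ≈ −$1,100 billion.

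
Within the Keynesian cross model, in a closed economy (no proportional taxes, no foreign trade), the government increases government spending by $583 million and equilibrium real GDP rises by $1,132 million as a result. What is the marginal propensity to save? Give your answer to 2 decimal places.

0.52

Implied spending multiplier k = ΔY/ΔG = 1,132/583 ≈ 1.9417.
Since k = 1/(1 − MPC), MPC = 1 − 1/k = 1 − ΔG/ΔY = 1 − 583/1,132 ≈ 0.48.
MPS = 1 − MPC = 0.52.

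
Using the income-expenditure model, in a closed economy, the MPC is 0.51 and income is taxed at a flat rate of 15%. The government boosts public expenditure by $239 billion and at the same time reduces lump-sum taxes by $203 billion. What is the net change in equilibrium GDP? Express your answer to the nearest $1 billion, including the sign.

Expenditure multiplier = 1/(1 − c(1−t)) = 1/(1 − 0.51×0.85) = 1/0.5665 ≈ 1.765.
ΔG contributes k·ΔG = (+$239 billion) / 0.5665 ≈ +$421.9 billion.
ΔT of −$203 billion changes first-round spending by −c·ΔT = +$103.53 billion, contributing k·(−c·ΔT) = (+$103.53 billion) / 0.5665 ≈ +$182.8 billion.
Net ΔY = k(ΔG − c·ΔT) = (+$342.53 billion) / 0.5665 ≈ +$605 billion.

+$605 billion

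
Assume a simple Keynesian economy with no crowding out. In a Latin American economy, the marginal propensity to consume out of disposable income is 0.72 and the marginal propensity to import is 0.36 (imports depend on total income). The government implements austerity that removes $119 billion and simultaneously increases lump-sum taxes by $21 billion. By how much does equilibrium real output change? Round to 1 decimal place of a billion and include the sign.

−$209.6 billion

Expenditure multiplier = 1/(1 − c + m) = 1/(1 − 0.72 + 0.36) = 1/0.64 ≈ 1.563.
ΔG contributes k·ΔG = (−$119 billion) / 0.64 ≈ −$185.9 billion.
ΔT of +$21 billion changes first-round spending by −c·ΔT = −$15.12 billion, contributing k·(−c·ΔT) = (−$15.12 billion) / 0.64 ≈ −$23.6 billion.
Net ΔY = k(ΔG − c·ΔT) = (−$134.12 billion) / 0.64 ≈ −$209.6 billion.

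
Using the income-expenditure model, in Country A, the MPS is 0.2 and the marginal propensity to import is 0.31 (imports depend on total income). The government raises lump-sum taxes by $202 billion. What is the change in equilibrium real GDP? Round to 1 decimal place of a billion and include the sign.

MPC = 1 − MPS = 1 − 0.2 = 0.8.
A lump-sum tax change of +$202 billion shifts disposable income by −$202 billion; first-round consumption changes by −c × ΔT = −0.8 × (+$202 billion) = −$161.6 billion.
Expenditure multiplier = 1/(1 − c + m) = 1/(1 − 0.8 + 0.31) = 1/0.51 ≈ 1.961.
The tax multiplier is −c × k ≈ −1.569, so ΔY = k × (−c·ΔT) = (−$161.6 billion) / 0.51 ≈ −$316.9 billion.

−$316.9 billion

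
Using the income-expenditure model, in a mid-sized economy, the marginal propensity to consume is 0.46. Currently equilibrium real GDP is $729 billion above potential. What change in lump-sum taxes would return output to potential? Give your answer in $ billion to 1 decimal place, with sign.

Spending multiplier = 1/(1 − MPC) = 1/(1 − 0.46) = 1/0.54 ≈ 1.852.
Tax multiplier = −c·k = −0.46/0.54 ≈ −0.852. Need ΔY = −$729 billion, so ΔT = ΔY/(−c·k) = −(−$729 billion) × 0.54 / 0.46 ≈ +$855.8 billion.
The government should raise lump-sum taxes by $855.8 billion.

+$855.8 billion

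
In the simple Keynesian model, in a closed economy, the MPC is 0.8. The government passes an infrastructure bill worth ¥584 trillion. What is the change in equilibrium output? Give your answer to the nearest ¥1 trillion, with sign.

Expenditure multiplier = 1/(1 − MPC) = 1/(1 − 0.8) = 1/0.2 = 5.
ΔY = k × ΔG = (+¥584 trillion) / 0.2 = +¥2,920 trillion.

+¥2,920 trillion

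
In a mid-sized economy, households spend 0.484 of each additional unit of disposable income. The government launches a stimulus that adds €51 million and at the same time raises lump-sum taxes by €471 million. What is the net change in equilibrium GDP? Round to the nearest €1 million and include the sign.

Expenditure multiplier = 1/(1 − MPC) = 1/(1 − 0.484) = 1/0.516 ≈ 1.938.
ΔG contributes k·ΔG = (+€51 million) / 0.516 ≈ +€98.8 million.
ΔT of +€471 million changes first-round spending by −c·ΔT = −€227.964 million, contributing k·(−c·ΔT) = (−€227.964 million) / 0.516 ≈ −€441.8 million.
Net ΔY = k(ΔG − c·ΔT) = (−€176.964 million) / 0.516 ≈ −€343 million.

−€343 million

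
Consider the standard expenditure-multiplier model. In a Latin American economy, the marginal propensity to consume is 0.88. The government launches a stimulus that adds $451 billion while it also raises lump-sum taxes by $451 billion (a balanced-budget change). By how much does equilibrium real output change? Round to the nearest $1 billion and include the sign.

+$451 billion

Expenditure multiplier = 1/(1 − MPC) = 1/(1 − 0.88) = 1/0.12 ≈ 8.333.
ΔG contributes k·ΔG = (+$451 billion) / 0.12 ≈ +$3,758.3 billion.
ΔT of +$451 billion changes first-round spending by −c·ΔT = −$396.88 billion, contributing k·(−c·ΔT) = (−$396.88 billion) / 0.12 ≈ −$3,307.3 billion.
With ΔG = ΔT and no other leakages, the balanced-budget multiplier is 1, so ΔY = ΔG = +$451 billion.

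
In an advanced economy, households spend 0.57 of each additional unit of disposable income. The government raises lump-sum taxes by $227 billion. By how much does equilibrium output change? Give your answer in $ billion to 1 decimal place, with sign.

−$300.9 billion

A lump-sum tax change of +$227 billion shifts disposable income by −$227 billion; first-round consumption changes by −c × ΔT = −0.57 × (+$227 billion) = −$129.39 billion.
Expenditure multiplier = 1/(1 − MPC) = 1/(1 − 0.57) = 1/0.43 ≈ 2.326.
The tax multiplier is −c × k ≈ −1.326, so ΔY = k × (−c·ΔT) = (−$129.39 billion) / 0.43 ≈ −$300.9 billion.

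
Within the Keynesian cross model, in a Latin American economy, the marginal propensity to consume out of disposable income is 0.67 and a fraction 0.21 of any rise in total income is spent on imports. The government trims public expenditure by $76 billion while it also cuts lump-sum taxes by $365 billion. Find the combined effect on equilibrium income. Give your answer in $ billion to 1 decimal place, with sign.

Expenditure multiplier = 1/(1 − c + m) = 1/(1 − 0.67 + 0.21) = 1/0.54 ≈ 1.852.
ΔG contributes k·ΔG = (−$76 billion) / 0.54 ≈ −$140.7 billion.
ΔT of −$365 billion changes first-round spending by −c·ΔT = +$244.55 billion, contributing k·(−c·ΔT) = (+$244.55 billion) / 0.54 ≈ +$452.9 billion.
Net ΔY = k(ΔG − c·ΔT) = (+$168.55 billion) / 0.54 ≈ +$312.1 billion.

+$312.1 billion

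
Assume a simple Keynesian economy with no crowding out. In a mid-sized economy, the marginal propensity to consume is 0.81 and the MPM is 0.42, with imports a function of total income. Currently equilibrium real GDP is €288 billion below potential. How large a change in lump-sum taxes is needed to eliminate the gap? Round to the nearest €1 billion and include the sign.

−€217 billion

Spending multiplier = 1/(1 − c + m) = 1/(1 − 0.81 + 0.42) = 1/0.61 ≈ 1.639.
Tax multiplier = −c·k = −0.81/0.61 ≈ −1.328. Need ΔY = +€288 billion, so ΔT = ΔY/(−c·k) = −(+€288 billion) × 0.61 / 0.81 ≈ −€217 billion.
The government should cut lump-sum taxes by €217 billion.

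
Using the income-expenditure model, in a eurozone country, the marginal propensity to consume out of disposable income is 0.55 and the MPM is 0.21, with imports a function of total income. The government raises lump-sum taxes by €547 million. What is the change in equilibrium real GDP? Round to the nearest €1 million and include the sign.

−€456 million

A lump-sum tax change of +€547 million shifts disposable income by −€547 million; first-round consumption changes by −c × ΔT = −0.55 × (+€547 million) = −€300.85 million.
Expenditure multiplier = 1/(1 − c + m) = 1/(1 − 0.55 + 0.21) = 1/0.66 ≈ 1.515.
The tax multiplier is −c × k ≈ −0.833, so ΔY = k × (−c·ΔT) = (−€300.85 million) / 0.66 ≈ −€456 million.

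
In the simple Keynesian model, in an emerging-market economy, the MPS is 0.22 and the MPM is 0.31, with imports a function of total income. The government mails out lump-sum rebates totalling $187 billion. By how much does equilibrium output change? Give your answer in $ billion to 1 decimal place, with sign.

MPC = 1 − MPS = 1 − 0.22 = 0.78.
A lump-sum tax change of −$187 billion shifts disposable income by +$187 billion; first-round consumption changes by −c × ΔT = −0.78 × (−$187 billion) = +$145.86 billion.
Expenditure multiplier = 1/(1 − c + m) = 1/(1 − 0.78 + 0.31) = 1/0.53 ≈ 1.887.
The tax multiplier is −c × k ≈ −1.472, so ΔY = k × (−c·ΔT) = (+$145.86 billion) / 0.53 ≈ +$275.2 billion.

+$275.2 billion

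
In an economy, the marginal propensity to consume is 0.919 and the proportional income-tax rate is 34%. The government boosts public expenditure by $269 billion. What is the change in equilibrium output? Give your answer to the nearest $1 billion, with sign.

Government-spending multiplier = 1/(1 − c(1−t)) = 1/(1 − 0.919×0.66) = 1/0.39346 ≈ 2.542.
ΔY = k × ΔG = (+$269 billion) / 0.39346 ≈ +$684 billion.

+$684 billion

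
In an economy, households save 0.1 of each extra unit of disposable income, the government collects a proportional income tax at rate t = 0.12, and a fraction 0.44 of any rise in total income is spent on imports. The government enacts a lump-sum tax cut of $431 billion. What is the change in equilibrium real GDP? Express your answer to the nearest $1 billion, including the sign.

MPC = 1 − MPS = 1 − 0.1 = 0.9.
A lump-sum tax change of −$431 billion shifts disposable income by +$431 billion; first-round consumption changes by −c × ΔT = −0.9 × (−$431 billion) = +$387.9 billion.
Expenditure multiplier = 1/(1 − c(1−t) + m) = 1/(1 − 0.9×0.88 + 0.44) = 1/0.648 ≈ 1.543.
The tax multiplier is −c × k ≈ −1.389, so ΔY = k × (−c·ΔT) = (+$387.9 billion) / 0.648 ≈ +$599 billion.

+$599 billion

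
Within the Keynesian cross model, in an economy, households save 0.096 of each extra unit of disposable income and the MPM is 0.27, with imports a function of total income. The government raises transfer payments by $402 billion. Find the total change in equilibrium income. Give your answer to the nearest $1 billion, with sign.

MPC = 1 − MPS = 1 − 0.096 = 0.904.
The transfer change shifts disposable income by +$402 billion, so first-round consumption changes by c·ΔTR = 0.904 × (+$402 billion) = +$363.408 billion.
Expenditure multiplier = 1/(1 − c + m) = 1/(1 − 0.904 + 0.27) = 1/0.366 ≈ 2.732.
The transfer multiplier is c × k ≈ 2.47, so ΔY = k × (c·ΔTR) = (+$363.408 billion) / 0.366 ≈ +$993 billion.

+$993 billion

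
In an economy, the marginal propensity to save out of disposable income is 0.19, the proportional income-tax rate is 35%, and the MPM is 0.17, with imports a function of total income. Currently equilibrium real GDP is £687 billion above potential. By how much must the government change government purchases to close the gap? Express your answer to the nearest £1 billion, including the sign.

MPC = 1 − MPS = 1 − 0.19 = 0.81.
Spending multiplier = 1/(1 − c(1−t) + m) = 1/(1 − 0.81×0.65 + 0.17) = 1/0.6435 ≈ 1.554.
Need ΔY = −£687 billion, so ΔG = ΔY/k = (−£687 billion) × 0.6435 ≈ −£442 billion.
The government should cut government purchases by £442 billion.

−£442 billion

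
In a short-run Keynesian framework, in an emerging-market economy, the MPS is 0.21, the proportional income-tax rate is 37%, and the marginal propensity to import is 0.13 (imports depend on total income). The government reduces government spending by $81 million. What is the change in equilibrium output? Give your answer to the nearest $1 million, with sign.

−$128 million

MPC = 1 − MPS = 1 − 0.21 = 0.79.
Expenditure multiplier = 1/(1 − c(1−t) + m) = 1/(1 − 0.79×0.63 + 0.13) = 1/0.6323 ≈ 1.582.
ΔY = k × ΔG = (−$81 million) / 0.6323 ≈ −$128 million.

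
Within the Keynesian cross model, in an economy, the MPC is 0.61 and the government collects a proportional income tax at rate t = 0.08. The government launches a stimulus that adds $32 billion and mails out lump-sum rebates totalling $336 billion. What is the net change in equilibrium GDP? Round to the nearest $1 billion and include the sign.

Expenditure multiplier = 1/(1 − c(1−t)) = 1/(1 − 0.61×0.92) = 1/0.4388 ≈ 2.279.
ΔG contributes k·ΔG = (+$32 billion) / 0.4388 ≈ +$72.9 billion.
ΔT of −$336 billion changes first-round spending by −c·ΔT = +$204.96 billion, contributing k·(−c·ΔT) = (+$204.96 billion) / 0.4388 ≈ +$467.1 billion.
Net ΔY = k(ΔG − c·ΔT) = (+$236.96 billion) / 0.4388 ≈ +$540 billion.

+$540 billion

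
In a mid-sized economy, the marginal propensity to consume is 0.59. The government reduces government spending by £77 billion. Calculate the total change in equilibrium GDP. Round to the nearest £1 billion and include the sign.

−£188 billion

Spending multiplier = 1/(1 − MPC) = 1/(1 − 0.59) = 1/0.41 ≈ 2.439.
ΔY = k × ΔG = (−£77 billion) / 0.41 ≈ −£188 billion.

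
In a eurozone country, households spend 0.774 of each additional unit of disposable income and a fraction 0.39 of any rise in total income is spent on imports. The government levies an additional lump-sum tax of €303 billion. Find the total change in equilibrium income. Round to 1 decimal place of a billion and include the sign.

−€380.7 billion

A lump-sum tax change of +€303 billion shifts disposable income by −€303 billion; first-round consumption changes by −c × ΔT = −0.774 × (+€303 billion) = −€234.522 billion.
Expenditure multiplier = 1/(1 − c + m) = 1/(1 − 0.774 + 0.39) = 1/0.616 ≈ 1.623.
The tax multiplier is −c × k ≈ −1.256, so ΔY = k × (−c·ΔT) = (−€234.522 billion) / 0.616 ≈ −€380.7 billion.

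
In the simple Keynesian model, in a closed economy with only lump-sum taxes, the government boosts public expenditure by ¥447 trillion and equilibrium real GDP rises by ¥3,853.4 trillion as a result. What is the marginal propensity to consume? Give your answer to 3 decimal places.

Implied spending multiplier k = ΔY/ΔG = 3,853.4/447 ≈ 8.6206.
Since k = 1/(1 − MPC), MPC = 1 − 1/k = 1 − ΔG/ΔY = 1 − 447/3,853.4 ≈ 0.884.

0.884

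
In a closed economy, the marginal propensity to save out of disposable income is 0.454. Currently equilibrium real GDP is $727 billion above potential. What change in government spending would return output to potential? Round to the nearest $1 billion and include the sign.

−$330 billion

MPC = 1 − MPS = 1 − 0.454 = 0.546.
Spending multiplier = 1/(1 − MPC) = 1/(1 − 0.546) = 1/0.454 ≈ 2.203.
Need ΔY = −$727 billion, so ΔG = ΔY/k = (−$727 billion) × 0.454 ≈ −$330 billion.
The government should cut government spending by $330 billion.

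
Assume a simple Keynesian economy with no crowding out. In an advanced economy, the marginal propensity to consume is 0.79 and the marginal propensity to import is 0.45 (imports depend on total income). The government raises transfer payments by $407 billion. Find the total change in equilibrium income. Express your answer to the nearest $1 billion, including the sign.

+$487 billion

The transfer change shifts disposable income by +$407 billion, so first-round consumption changes by c·ΔTR = 0.79 × (+$407 billion) = +$321.53 billion.
Expenditure multiplier = 1/(1 − c + m) = 1/(1 − 0.79 + 0.45) = 1/0.66 ≈ 1.515.
The transfer multiplier is c × k ≈ 1.197, so ΔY = k × (c·ΔTR) = (+$321.53 billion) / 0.66 ≈ +$487 billion.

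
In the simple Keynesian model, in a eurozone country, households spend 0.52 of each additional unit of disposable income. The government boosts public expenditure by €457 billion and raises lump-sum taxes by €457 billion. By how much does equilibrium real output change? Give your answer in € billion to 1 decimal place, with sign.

Expenditure multiplier = 1/(1 − MPC) = 1/(1 − 0.52) = 1/0.48 ≈ 2.083.
ΔG contributes k·ΔG = (+€457 billion) / 0.48 ≈ +€952.1 billion.
ΔT of +€457 billion changes first-round spending by −c·ΔT = −€237.64 billion, contributing k·(−c·ΔT) = (−€237.64 billion) / 0.48 ≈ −€495.1 billion.
With ΔG = ΔT and no other leakages, the balanced-budget multiplier is 1, so ΔY = ΔG = +€457 billion.

+€457.0 billion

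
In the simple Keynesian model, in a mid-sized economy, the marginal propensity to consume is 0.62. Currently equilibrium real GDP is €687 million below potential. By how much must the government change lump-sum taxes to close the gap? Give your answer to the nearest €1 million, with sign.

Spending multiplier = 1/(1 − MPC) = 1/(1 − 0.62) = 1/0.38 ≈ 2.632.
Tax multiplier = −c·k = −0.62/0.38 ≈ −1.632. Need ΔY = +€687 million, so ΔT = ΔY/(−c·k) = −(+€687 million) × 0.38 / 0.62 ≈ −€421 million.
The government should cut lump-sum taxes by €421 million.

−€421 million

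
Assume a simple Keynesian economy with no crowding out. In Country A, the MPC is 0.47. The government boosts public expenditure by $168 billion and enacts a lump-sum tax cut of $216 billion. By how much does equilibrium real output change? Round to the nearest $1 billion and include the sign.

+$509 billion

Expenditure multiplier = 1/(1 − MPC) = 1/(1 − 0.47) = 1/0.53 ≈ 1.887.
ΔG contributes k·ΔG = (+$168 billion) / 0.53 ≈ +$317 billion.
ΔT of −$216 billion changes first-round spending by −c·ΔT = +$101.52 billion, contributing k·(−c·ΔT) = (+$101.52 billion) / 0.53 ≈ +$191.5 billion.
Net ΔY = k(ΔG − c·ΔT) = (+$269.52 billion) / 0.53 ≈ +$509 billion.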